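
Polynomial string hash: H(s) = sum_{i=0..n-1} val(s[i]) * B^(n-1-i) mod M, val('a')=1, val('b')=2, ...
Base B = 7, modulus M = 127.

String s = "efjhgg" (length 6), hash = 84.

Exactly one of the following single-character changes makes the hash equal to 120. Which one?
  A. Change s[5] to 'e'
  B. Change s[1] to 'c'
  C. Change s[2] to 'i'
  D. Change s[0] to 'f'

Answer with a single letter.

Option A: s[5]='g'->'e', delta=(5-7)*7^0 mod 127 = 125, hash=84+125 mod 127 = 82
Option B: s[1]='f'->'c', delta=(3-6)*7^4 mod 127 = 36, hash=84+36 mod 127 = 120 <-- target
Option C: s[2]='j'->'i', delta=(9-10)*7^3 mod 127 = 38, hash=84+38 mod 127 = 122
Option D: s[0]='e'->'f', delta=(6-5)*7^5 mod 127 = 43, hash=84+43 mod 127 = 0

Answer: B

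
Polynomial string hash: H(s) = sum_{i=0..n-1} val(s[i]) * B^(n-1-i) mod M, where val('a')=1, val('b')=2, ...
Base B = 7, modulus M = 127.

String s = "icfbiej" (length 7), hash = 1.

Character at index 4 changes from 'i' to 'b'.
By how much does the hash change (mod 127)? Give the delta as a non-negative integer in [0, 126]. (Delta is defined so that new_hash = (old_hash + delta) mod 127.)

Delta formula: (val(new) - val(old)) * B^(n-1-k) mod M
  val('b') - val('i') = 2 - 9 = -7
  B^(n-1-k) = 7^2 mod 127 = 49
  Delta = -7 * 49 mod 127 = 38

Answer: 38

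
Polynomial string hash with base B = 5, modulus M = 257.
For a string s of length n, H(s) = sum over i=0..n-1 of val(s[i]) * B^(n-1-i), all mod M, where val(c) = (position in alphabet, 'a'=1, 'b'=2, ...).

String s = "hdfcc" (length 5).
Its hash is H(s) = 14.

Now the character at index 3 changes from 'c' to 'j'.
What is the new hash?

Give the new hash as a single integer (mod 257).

Answer: 49

Derivation:
val('c') = 3, val('j') = 10
Position k = 3, exponent = n-1-k = 1
B^1 mod M = 5^1 mod 257 = 5
Delta = (10 - 3) * 5 mod 257 = 35
New hash = (14 + 35) mod 257 = 49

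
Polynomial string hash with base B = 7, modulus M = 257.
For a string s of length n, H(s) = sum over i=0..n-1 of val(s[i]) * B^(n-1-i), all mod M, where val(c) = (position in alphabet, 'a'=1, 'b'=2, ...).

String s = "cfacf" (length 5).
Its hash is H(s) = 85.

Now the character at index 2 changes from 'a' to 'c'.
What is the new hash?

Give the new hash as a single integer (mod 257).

Answer: 183

Derivation:
val('a') = 1, val('c') = 3
Position k = 2, exponent = n-1-k = 2
B^2 mod M = 7^2 mod 257 = 49
Delta = (3 - 1) * 49 mod 257 = 98
New hash = (85 + 98) mod 257 = 183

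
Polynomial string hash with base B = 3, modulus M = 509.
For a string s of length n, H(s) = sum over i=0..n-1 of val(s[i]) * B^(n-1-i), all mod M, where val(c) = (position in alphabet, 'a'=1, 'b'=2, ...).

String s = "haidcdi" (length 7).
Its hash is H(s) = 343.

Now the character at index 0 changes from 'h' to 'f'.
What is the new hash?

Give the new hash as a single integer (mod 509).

val('h') = 8, val('f') = 6
Position k = 0, exponent = n-1-k = 6
B^6 mod M = 3^6 mod 509 = 220
Delta = (6 - 8) * 220 mod 509 = 69
New hash = (343 + 69) mod 509 = 412

Answer: 412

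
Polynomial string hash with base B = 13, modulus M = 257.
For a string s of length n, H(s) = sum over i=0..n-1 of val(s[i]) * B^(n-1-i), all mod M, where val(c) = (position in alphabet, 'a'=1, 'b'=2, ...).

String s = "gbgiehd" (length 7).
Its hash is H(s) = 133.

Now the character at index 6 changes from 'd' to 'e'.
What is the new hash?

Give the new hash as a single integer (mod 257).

val('d') = 4, val('e') = 5
Position k = 6, exponent = n-1-k = 0
B^0 mod M = 13^0 mod 257 = 1
Delta = (5 - 4) * 1 mod 257 = 1
New hash = (133 + 1) mod 257 = 134

Answer: 134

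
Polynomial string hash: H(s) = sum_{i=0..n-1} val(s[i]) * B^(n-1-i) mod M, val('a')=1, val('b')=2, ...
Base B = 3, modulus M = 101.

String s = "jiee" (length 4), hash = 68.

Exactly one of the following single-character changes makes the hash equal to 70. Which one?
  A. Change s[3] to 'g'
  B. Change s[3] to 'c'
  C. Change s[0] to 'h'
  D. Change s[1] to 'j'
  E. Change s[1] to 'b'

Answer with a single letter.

Option A: s[3]='e'->'g', delta=(7-5)*3^0 mod 101 = 2, hash=68+2 mod 101 = 70 <-- target
Option B: s[3]='e'->'c', delta=(3-5)*3^0 mod 101 = 99, hash=68+99 mod 101 = 66
Option C: s[0]='j'->'h', delta=(8-10)*3^3 mod 101 = 47, hash=68+47 mod 101 = 14
Option D: s[1]='i'->'j', delta=(10-9)*3^2 mod 101 = 9, hash=68+9 mod 101 = 77
Option E: s[1]='i'->'b', delta=(2-9)*3^2 mod 101 = 38, hash=68+38 mod 101 = 5

Answer: A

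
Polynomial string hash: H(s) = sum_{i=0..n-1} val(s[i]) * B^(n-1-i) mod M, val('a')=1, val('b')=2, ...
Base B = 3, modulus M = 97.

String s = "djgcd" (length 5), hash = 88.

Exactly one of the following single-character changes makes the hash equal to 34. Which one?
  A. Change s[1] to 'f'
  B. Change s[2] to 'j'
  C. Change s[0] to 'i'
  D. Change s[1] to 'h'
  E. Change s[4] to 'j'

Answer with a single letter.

Option A: s[1]='j'->'f', delta=(6-10)*3^3 mod 97 = 86, hash=88+86 mod 97 = 77
Option B: s[2]='g'->'j', delta=(10-7)*3^2 mod 97 = 27, hash=88+27 mod 97 = 18
Option C: s[0]='d'->'i', delta=(9-4)*3^4 mod 97 = 17, hash=88+17 mod 97 = 8
Option D: s[1]='j'->'h', delta=(8-10)*3^3 mod 97 = 43, hash=88+43 mod 97 = 34 <-- target
Option E: s[4]='d'->'j', delta=(10-4)*3^0 mod 97 = 6, hash=88+6 mod 97 = 94

Answer: D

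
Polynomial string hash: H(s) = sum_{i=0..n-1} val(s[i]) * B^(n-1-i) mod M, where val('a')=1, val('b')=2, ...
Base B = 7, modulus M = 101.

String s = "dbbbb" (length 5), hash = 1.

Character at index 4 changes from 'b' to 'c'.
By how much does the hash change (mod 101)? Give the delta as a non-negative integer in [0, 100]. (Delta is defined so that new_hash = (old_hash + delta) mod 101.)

Delta formula: (val(new) - val(old)) * B^(n-1-k) mod M
  val('c') - val('b') = 3 - 2 = 1
  B^(n-1-k) = 7^0 mod 101 = 1
  Delta = 1 * 1 mod 101 = 1

Answer: 1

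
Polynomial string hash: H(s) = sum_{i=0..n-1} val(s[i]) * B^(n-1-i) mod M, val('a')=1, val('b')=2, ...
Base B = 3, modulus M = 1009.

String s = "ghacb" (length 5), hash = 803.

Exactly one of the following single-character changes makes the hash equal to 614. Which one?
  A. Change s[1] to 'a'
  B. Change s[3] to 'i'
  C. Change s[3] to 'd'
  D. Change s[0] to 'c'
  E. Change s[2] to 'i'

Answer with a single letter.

Option A: s[1]='h'->'a', delta=(1-8)*3^3 mod 1009 = 820, hash=803+820 mod 1009 = 614 <-- target
Option B: s[3]='c'->'i', delta=(9-3)*3^1 mod 1009 = 18, hash=803+18 mod 1009 = 821
Option C: s[3]='c'->'d', delta=(4-3)*3^1 mod 1009 = 3, hash=803+3 mod 1009 = 806
Option D: s[0]='g'->'c', delta=(3-7)*3^4 mod 1009 = 685, hash=803+685 mod 1009 = 479
Option E: s[2]='a'->'i', delta=(9-1)*3^2 mod 1009 = 72, hash=803+72 mod 1009 = 875

Answer: A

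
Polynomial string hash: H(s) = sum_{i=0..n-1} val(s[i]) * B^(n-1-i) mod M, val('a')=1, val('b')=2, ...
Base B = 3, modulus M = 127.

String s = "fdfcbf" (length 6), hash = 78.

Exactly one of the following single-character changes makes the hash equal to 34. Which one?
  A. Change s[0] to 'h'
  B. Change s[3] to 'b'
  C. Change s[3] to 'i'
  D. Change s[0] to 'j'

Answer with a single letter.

Answer: D

Derivation:
Option A: s[0]='f'->'h', delta=(8-6)*3^5 mod 127 = 105, hash=78+105 mod 127 = 56
Option B: s[3]='c'->'b', delta=(2-3)*3^2 mod 127 = 118, hash=78+118 mod 127 = 69
Option C: s[3]='c'->'i', delta=(9-3)*3^2 mod 127 = 54, hash=78+54 mod 127 = 5
Option D: s[0]='f'->'j', delta=(10-6)*3^5 mod 127 = 83, hash=78+83 mod 127 = 34 <-- target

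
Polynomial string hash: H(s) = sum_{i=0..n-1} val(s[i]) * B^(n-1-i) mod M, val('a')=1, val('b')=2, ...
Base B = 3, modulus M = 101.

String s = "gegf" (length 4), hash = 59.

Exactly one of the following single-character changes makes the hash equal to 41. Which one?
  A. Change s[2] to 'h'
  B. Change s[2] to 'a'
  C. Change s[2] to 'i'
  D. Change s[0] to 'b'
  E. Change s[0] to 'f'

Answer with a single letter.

Answer: B

Derivation:
Option A: s[2]='g'->'h', delta=(8-7)*3^1 mod 101 = 3, hash=59+3 mod 101 = 62
Option B: s[2]='g'->'a', delta=(1-7)*3^1 mod 101 = 83, hash=59+83 mod 101 = 41 <-- target
Option C: s[2]='g'->'i', delta=(9-7)*3^1 mod 101 = 6, hash=59+6 mod 101 = 65
Option D: s[0]='g'->'b', delta=(2-7)*3^3 mod 101 = 67, hash=59+67 mod 101 = 25
Option E: s[0]='g'->'f', delta=(6-7)*3^3 mod 101 = 74, hash=59+74 mod 101 = 32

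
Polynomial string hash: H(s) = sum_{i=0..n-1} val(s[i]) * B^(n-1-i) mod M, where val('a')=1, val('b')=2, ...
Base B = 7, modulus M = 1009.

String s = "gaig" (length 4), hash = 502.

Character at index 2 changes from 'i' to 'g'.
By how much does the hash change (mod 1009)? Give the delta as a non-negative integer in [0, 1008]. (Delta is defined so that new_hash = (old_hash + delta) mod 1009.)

Answer: 995

Derivation:
Delta formula: (val(new) - val(old)) * B^(n-1-k) mod M
  val('g') - val('i') = 7 - 9 = -2
  B^(n-1-k) = 7^1 mod 1009 = 7
  Delta = -2 * 7 mod 1009 = 995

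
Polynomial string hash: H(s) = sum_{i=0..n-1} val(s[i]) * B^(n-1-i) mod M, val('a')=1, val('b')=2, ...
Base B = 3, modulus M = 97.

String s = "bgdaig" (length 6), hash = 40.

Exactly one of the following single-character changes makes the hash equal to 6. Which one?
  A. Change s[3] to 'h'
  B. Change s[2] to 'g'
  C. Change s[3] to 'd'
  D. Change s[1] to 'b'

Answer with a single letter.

Option A: s[3]='a'->'h', delta=(8-1)*3^2 mod 97 = 63, hash=40+63 mod 97 = 6 <-- target
Option B: s[2]='d'->'g', delta=(7-4)*3^3 mod 97 = 81, hash=40+81 mod 97 = 24
Option C: s[3]='a'->'d', delta=(4-1)*3^2 mod 97 = 27, hash=40+27 mod 97 = 67
Option D: s[1]='g'->'b', delta=(2-7)*3^4 mod 97 = 80, hash=40+80 mod 97 = 23

Answer: A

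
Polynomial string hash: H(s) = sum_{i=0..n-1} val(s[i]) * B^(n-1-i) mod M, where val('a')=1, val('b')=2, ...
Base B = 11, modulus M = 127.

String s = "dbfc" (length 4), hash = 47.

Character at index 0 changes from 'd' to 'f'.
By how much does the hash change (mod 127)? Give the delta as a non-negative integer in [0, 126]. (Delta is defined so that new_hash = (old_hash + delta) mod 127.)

Delta formula: (val(new) - val(old)) * B^(n-1-k) mod M
  val('f') - val('d') = 6 - 4 = 2
  B^(n-1-k) = 11^3 mod 127 = 61
  Delta = 2 * 61 mod 127 = 122

Answer: 122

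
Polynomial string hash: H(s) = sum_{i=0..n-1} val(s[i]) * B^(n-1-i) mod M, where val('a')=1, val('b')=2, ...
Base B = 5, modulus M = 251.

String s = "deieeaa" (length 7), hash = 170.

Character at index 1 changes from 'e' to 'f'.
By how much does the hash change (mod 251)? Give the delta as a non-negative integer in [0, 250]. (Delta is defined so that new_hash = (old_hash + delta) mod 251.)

Answer: 113

Derivation:
Delta formula: (val(new) - val(old)) * B^(n-1-k) mod M
  val('f') - val('e') = 6 - 5 = 1
  B^(n-1-k) = 5^5 mod 251 = 113
  Delta = 1 * 113 mod 251 = 113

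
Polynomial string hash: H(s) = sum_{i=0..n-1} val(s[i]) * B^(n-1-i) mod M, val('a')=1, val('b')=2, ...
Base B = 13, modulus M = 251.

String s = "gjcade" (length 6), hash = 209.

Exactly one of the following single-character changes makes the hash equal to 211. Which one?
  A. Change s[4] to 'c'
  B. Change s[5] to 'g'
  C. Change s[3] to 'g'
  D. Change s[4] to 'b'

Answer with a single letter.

Option A: s[4]='d'->'c', delta=(3-4)*13^1 mod 251 = 238, hash=209+238 mod 251 = 196
Option B: s[5]='e'->'g', delta=(7-5)*13^0 mod 251 = 2, hash=209+2 mod 251 = 211 <-- target
Option C: s[3]='a'->'g', delta=(7-1)*13^2 mod 251 = 10, hash=209+10 mod 251 = 219
Option D: s[4]='d'->'b', delta=(2-4)*13^1 mod 251 = 225, hash=209+225 mod 251 = 183

Answer: B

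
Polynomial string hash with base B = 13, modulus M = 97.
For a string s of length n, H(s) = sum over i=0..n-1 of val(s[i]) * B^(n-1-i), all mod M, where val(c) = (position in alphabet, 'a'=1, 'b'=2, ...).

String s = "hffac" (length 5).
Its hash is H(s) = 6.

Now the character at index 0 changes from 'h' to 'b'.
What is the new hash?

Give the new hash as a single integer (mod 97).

val('h') = 8, val('b') = 2
Position k = 0, exponent = n-1-k = 4
B^4 mod M = 13^4 mod 97 = 43
Delta = (2 - 8) * 43 mod 97 = 33
New hash = (6 + 33) mod 97 = 39

Answer: 39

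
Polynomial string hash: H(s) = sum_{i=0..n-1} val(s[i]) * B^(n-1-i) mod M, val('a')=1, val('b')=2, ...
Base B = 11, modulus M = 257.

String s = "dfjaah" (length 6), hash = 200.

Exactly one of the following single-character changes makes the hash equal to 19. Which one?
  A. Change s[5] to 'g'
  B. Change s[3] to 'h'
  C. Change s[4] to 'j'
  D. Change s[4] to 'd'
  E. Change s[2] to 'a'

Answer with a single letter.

Option A: s[5]='h'->'g', delta=(7-8)*11^0 mod 257 = 256, hash=200+256 mod 257 = 199
Option B: s[3]='a'->'h', delta=(8-1)*11^2 mod 257 = 76, hash=200+76 mod 257 = 19 <-- target
Option C: s[4]='a'->'j', delta=(10-1)*11^1 mod 257 = 99, hash=200+99 mod 257 = 42
Option D: s[4]='a'->'d', delta=(4-1)*11^1 mod 257 = 33, hash=200+33 mod 257 = 233
Option E: s[2]='j'->'a', delta=(1-10)*11^3 mod 257 = 100, hash=200+100 mod 257 = 43

Answer: B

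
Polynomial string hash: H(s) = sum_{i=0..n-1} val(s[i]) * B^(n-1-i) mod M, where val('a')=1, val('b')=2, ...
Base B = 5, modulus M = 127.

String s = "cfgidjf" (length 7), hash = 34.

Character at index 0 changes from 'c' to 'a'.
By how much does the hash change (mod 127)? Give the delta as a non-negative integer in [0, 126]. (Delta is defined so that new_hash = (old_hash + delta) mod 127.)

Delta formula: (val(new) - val(old)) * B^(n-1-k) mod M
  val('a') - val('c') = 1 - 3 = -2
  B^(n-1-k) = 5^6 mod 127 = 4
  Delta = -2 * 4 mod 127 = 119

Answer: 119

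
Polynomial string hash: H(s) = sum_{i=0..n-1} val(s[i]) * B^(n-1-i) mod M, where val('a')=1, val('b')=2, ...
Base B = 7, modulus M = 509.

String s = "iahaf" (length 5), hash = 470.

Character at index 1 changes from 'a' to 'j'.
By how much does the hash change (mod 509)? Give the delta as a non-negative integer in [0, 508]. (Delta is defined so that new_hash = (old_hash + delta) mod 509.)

Delta formula: (val(new) - val(old)) * B^(n-1-k) mod M
  val('j') - val('a') = 10 - 1 = 9
  B^(n-1-k) = 7^3 mod 509 = 343
  Delta = 9 * 343 mod 509 = 33

Answer: 33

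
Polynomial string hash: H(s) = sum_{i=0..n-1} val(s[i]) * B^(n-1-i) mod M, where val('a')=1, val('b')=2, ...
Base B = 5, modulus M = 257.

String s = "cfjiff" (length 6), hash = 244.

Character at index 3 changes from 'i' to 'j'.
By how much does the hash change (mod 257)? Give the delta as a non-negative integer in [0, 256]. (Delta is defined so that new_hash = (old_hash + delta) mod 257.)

Answer: 25

Derivation:
Delta formula: (val(new) - val(old)) * B^(n-1-k) mod M
  val('j') - val('i') = 10 - 9 = 1
  B^(n-1-k) = 5^2 mod 257 = 25
  Delta = 1 * 25 mod 257 = 25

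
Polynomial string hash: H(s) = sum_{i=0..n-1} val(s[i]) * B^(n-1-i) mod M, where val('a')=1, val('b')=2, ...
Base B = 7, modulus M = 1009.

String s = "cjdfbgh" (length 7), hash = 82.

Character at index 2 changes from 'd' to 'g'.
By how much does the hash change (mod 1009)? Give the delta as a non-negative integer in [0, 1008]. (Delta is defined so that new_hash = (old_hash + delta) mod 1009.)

Delta formula: (val(new) - val(old)) * B^(n-1-k) mod M
  val('g') - val('d') = 7 - 4 = 3
  B^(n-1-k) = 7^4 mod 1009 = 383
  Delta = 3 * 383 mod 1009 = 140

Answer: 140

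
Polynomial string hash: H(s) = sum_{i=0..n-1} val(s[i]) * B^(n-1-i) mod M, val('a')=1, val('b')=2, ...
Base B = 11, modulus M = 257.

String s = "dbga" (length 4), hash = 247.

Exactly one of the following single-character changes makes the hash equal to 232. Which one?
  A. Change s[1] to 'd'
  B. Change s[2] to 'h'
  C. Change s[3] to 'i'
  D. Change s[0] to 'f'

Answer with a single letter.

Option A: s[1]='b'->'d', delta=(4-2)*11^2 mod 257 = 242, hash=247+242 mod 257 = 232 <-- target
Option B: s[2]='g'->'h', delta=(8-7)*11^1 mod 257 = 11, hash=247+11 mod 257 = 1
Option C: s[3]='a'->'i', delta=(9-1)*11^0 mod 257 = 8, hash=247+8 mod 257 = 255
Option D: s[0]='d'->'f', delta=(6-4)*11^3 mod 257 = 92, hash=247+92 mod 257 = 82

Answer: A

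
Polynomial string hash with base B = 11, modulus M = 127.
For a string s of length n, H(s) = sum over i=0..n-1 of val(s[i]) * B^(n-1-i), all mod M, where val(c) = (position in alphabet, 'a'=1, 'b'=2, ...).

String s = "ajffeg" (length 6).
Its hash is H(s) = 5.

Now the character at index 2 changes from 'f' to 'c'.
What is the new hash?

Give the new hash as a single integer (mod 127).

Answer: 76

Derivation:
val('f') = 6, val('c') = 3
Position k = 2, exponent = n-1-k = 3
B^3 mod M = 11^3 mod 127 = 61
Delta = (3 - 6) * 61 mod 127 = 71
New hash = (5 + 71) mod 127 = 76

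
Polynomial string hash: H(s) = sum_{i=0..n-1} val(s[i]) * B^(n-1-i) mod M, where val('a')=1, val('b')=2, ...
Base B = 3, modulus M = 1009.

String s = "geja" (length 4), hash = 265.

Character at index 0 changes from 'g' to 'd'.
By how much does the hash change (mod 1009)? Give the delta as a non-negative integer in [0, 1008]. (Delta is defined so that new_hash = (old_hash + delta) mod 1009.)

Delta formula: (val(new) - val(old)) * B^(n-1-k) mod M
  val('d') - val('g') = 4 - 7 = -3
  B^(n-1-k) = 3^3 mod 1009 = 27
  Delta = -3 * 27 mod 1009 = 928

Answer: 928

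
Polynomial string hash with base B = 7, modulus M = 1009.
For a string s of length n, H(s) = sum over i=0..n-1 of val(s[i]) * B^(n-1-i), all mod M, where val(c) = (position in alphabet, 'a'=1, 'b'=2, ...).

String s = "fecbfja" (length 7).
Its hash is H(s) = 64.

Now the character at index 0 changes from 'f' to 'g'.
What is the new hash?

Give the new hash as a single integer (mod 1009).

val('f') = 6, val('g') = 7
Position k = 0, exponent = n-1-k = 6
B^6 mod M = 7^6 mod 1009 = 605
Delta = (7 - 6) * 605 mod 1009 = 605
New hash = (64 + 605) mod 1009 = 669

Answer: 669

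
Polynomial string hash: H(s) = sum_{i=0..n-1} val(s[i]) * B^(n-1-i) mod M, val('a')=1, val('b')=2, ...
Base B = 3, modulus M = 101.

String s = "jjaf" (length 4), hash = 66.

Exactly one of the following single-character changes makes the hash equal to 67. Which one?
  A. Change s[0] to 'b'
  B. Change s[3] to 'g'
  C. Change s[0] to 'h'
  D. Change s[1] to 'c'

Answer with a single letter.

Option A: s[0]='j'->'b', delta=(2-10)*3^3 mod 101 = 87, hash=66+87 mod 101 = 52
Option B: s[3]='f'->'g', delta=(7-6)*3^0 mod 101 = 1, hash=66+1 mod 101 = 67 <-- target
Option C: s[0]='j'->'h', delta=(8-10)*3^3 mod 101 = 47, hash=66+47 mod 101 = 12
Option D: s[1]='j'->'c', delta=(3-10)*3^2 mod 101 = 38, hash=66+38 mod 101 = 3

Answer: B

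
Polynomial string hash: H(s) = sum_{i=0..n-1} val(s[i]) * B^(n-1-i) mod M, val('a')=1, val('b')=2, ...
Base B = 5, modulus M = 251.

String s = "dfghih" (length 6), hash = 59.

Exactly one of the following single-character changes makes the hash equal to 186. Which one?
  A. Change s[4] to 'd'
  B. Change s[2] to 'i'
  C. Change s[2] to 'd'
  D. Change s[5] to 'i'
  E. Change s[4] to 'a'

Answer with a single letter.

Option A: s[4]='i'->'d', delta=(4-9)*5^1 mod 251 = 226, hash=59+226 mod 251 = 34
Option B: s[2]='g'->'i', delta=(9-7)*5^3 mod 251 = 250, hash=59+250 mod 251 = 58
Option C: s[2]='g'->'d', delta=(4-7)*5^3 mod 251 = 127, hash=59+127 mod 251 = 186 <-- target
Option D: s[5]='h'->'i', delta=(9-8)*5^0 mod 251 = 1, hash=59+1 mod 251 = 60
Option E: s[4]='i'->'a', delta=(1-9)*5^1 mod 251 = 211, hash=59+211 mod 251 = 19

Answer: C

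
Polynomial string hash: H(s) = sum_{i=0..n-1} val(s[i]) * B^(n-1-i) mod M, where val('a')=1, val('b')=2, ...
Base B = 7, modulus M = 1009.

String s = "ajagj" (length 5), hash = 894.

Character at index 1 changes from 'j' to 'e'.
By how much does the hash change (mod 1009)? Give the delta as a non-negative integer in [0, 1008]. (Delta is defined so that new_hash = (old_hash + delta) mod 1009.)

Delta formula: (val(new) - val(old)) * B^(n-1-k) mod M
  val('e') - val('j') = 5 - 10 = -5
  B^(n-1-k) = 7^3 mod 1009 = 343
  Delta = -5 * 343 mod 1009 = 303

Answer: 303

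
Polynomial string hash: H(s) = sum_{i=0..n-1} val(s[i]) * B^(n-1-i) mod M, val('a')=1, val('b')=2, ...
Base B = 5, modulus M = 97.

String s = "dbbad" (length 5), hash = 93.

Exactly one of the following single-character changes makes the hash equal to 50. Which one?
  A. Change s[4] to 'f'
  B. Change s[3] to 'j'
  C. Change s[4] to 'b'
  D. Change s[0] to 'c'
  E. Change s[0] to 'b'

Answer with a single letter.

Answer: D

Derivation:
Option A: s[4]='d'->'f', delta=(6-4)*5^0 mod 97 = 2, hash=93+2 mod 97 = 95
Option B: s[3]='a'->'j', delta=(10-1)*5^1 mod 97 = 45, hash=93+45 mod 97 = 41
Option C: s[4]='d'->'b', delta=(2-4)*5^0 mod 97 = 95, hash=93+95 mod 97 = 91
Option D: s[0]='d'->'c', delta=(3-4)*5^4 mod 97 = 54, hash=93+54 mod 97 = 50 <-- target
Option E: s[0]='d'->'b', delta=(2-4)*5^4 mod 97 = 11, hash=93+11 mod 97 = 7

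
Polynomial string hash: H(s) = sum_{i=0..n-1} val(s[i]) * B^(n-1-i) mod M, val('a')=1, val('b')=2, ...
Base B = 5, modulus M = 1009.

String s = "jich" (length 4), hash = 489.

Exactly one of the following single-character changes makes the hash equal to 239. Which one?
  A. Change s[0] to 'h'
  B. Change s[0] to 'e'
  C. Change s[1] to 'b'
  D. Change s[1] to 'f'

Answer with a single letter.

Option A: s[0]='j'->'h', delta=(8-10)*5^3 mod 1009 = 759, hash=489+759 mod 1009 = 239 <-- target
Option B: s[0]='j'->'e', delta=(5-10)*5^3 mod 1009 = 384, hash=489+384 mod 1009 = 873
Option C: s[1]='i'->'b', delta=(2-9)*5^2 mod 1009 = 834, hash=489+834 mod 1009 = 314
Option D: s[1]='i'->'f', delta=(6-9)*5^2 mod 1009 = 934, hash=489+934 mod 1009 = 414

Answer: A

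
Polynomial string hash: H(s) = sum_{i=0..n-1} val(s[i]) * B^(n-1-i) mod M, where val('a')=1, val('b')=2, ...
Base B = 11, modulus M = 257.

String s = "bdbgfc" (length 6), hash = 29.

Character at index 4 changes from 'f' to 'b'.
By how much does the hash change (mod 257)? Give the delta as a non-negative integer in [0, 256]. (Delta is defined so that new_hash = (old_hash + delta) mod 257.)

Delta formula: (val(new) - val(old)) * B^(n-1-k) mod M
  val('b') - val('f') = 2 - 6 = -4
  B^(n-1-k) = 11^1 mod 257 = 11
  Delta = -4 * 11 mod 257 = 213

Answer: 213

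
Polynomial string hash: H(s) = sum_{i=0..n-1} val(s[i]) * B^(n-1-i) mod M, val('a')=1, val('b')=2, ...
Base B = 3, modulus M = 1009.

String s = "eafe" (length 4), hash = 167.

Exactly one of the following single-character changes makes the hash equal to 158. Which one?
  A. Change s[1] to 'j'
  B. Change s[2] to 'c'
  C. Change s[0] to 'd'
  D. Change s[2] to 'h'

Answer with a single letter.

Answer: B

Derivation:
Option A: s[1]='a'->'j', delta=(10-1)*3^2 mod 1009 = 81, hash=167+81 mod 1009 = 248
Option B: s[2]='f'->'c', delta=(3-6)*3^1 mod 1009 = 1000, hash=167+1000 mod 1009 = 158 <-- target
Option C: s[0]='e'->'d', delta=(4-5)*3^3 mod 1009 = 982, hash=167+982 mod 1009 = 140
Option D: s[2]='f'->'h', delta=(8-6)*3^1 mod 1009 = 6, hash=167+6 mod 1009 = 173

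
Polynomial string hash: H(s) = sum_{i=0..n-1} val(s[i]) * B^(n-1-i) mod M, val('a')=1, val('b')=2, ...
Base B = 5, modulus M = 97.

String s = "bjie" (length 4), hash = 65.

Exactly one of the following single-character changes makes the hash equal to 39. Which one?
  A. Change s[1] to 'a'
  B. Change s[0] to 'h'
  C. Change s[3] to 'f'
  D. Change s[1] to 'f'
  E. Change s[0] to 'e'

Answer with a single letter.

Answer: B

Derivation:
Option A: s[1]='j'->'a', delta=(1-10)*5^2 mod 97 = 66, hash=65+66 mod 97 = 34
Option B: s[0]='b'->'h', delta=(8-2)*5^3 mod 97 = 71, hash=65+71 mod 97 = 39 <-- target
Option C: s[3]='e'->'f', delta=(6-5)*5^0 mod 97 = 1, hash=65+1 mod 97 = 66
Option D: s[1]='j'->'f', delta=(6-10)*5^2 mod 97 = 94, hash=65+94 mod 97 = 62
Option E: s[0]='b'->'e', delta=(5-2)*5^3 mod 97 = 84, hash=65+84 mod 97 = 52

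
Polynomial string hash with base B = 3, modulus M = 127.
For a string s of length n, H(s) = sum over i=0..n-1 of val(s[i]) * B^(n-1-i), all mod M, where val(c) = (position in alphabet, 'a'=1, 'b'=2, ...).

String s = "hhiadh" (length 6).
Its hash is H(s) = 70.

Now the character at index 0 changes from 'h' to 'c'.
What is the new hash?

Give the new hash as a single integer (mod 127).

Answer: 125

Derivation:
val('h') = 8, val('c') = 3
Position k = 0, exponent = n-1-k = 5
B^5 mod M = 3^5 mod 127 = 116
Delta = (3 - 8) * 116 mod 127 = 55
New hash = (70 + 55) mod 127 = 125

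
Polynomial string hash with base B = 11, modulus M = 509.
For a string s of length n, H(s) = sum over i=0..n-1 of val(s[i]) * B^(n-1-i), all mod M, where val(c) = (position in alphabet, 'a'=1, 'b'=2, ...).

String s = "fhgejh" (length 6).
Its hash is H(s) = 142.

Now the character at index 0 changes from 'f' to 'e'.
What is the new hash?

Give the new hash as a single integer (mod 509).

Answer: 444

Derivation:
val('f') = 6, val('e') = 5
Position k = 0, exponent = n-1-k = 5
B^5 mod M = 11^5 mod 509 = 207
Delta = (5 - 6) * 207 mod 509 = 302
New hash = (142 + 302) mod 509 = 444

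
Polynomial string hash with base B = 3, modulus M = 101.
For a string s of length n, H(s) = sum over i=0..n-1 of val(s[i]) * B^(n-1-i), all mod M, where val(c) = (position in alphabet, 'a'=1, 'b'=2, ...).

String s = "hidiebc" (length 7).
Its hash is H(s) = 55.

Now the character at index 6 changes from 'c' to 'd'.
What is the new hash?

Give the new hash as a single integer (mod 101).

Answer: 56

Derivation:
val('c') = 3, val('d') = 4
Position k = 6, exponent = n-1-k = 0
B^0 mod M = 3^0 mod 101 = 1
Delta = (4 - 3) * 1 mod 101 = 1
New hash = (55 + 1) mod 101 = 56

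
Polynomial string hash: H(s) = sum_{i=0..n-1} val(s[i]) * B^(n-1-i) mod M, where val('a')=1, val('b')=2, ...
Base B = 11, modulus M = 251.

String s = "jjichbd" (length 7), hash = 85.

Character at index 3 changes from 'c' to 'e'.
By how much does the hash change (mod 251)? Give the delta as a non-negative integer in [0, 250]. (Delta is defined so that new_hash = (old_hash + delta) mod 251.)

Answer: 152

Derivation:
Delta formula: (val(new) - val(old)) * B^(n-1-k) mod M
  val('e') - val('c') = 5 - 3 = 2
  B^(n-1-k) = 11^3 mod 251 = 76
  Delta = 2 * 76 mod 251 = 152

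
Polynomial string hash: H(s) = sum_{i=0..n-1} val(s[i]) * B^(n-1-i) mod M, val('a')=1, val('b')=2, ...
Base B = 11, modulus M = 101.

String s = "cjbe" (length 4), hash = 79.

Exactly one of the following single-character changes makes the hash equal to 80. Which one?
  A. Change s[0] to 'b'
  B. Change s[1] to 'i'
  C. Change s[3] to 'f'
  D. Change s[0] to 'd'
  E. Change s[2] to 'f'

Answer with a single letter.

Answer: C

Derivation:
Option A: s[0]='c'->'b', delta=(2-3)*11^3 mod 101 = 83, hash=79+83 mod 101 = 61
Option B: s[1]='j'->'i', delta=(9-10)*11^2 mod 101 = 81, hash=79+81 mod 101 = 59
Option C: s[3]='e'->'f', delta=(6-5)*11^0 mod 101 = 1, hash=79+1 mod 101 = 80 <-- target
Option D: s[0]='c'->'d', delta=(4-3)*11^3 mod 101 = 18, hash=79+18 mod 101 = 97
Option E: s[2]='b'->'f', delta=(6-2)*11^1 mod 101 = 44, hash=79+44 mod 101 = 22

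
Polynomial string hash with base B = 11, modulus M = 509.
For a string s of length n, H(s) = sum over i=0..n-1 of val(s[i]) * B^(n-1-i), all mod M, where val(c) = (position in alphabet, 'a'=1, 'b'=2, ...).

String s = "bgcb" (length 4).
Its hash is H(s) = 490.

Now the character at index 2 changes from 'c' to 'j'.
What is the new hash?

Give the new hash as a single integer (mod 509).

val('c') = 3, val('j') = 10
Position k = 2, exponent = n-1-k = 1
B^1 mod M = 11^1 mod 509 = 11
Delta = (10 - 3) * 11 mod 509 = 77
New hash = (490 + 77) mod 509 = 58

Answer: 58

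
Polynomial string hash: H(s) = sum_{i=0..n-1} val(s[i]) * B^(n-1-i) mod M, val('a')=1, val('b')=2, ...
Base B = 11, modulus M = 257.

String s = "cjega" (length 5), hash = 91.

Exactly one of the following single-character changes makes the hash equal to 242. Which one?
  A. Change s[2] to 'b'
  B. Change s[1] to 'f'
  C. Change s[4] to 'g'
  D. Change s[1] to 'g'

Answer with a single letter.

Answer: A

Derivation:
Option A: s[2]='e'->'b', delta=(2-5)*11^2 mod 257 = 151, hash=91+151 mod 257 = 242 <-- target
Option B: s[1]='j'->'f', delta=(6-10)*11^3 mod 257 = 73, hash=91+73 mod 257 = 164
Option C: s[4]='a'->'g', delta=(7-1)*11^0 mod 257 = 6, hash=91+6 mod 257 = 97
Option D: s[1]='j'->'g', delta=(7-10)*11^3 mod 257 = 119, hash=91+119 mod 257 = 210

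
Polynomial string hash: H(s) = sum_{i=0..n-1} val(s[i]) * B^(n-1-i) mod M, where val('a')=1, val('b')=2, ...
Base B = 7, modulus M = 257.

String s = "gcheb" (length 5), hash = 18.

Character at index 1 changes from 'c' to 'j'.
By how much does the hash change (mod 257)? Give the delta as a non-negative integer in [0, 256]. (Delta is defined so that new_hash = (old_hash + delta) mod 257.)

Answer: 88

Derivation:
Delta formula: (val(new) - val(old)) * B^(n-1-k) mod M
  val('j') - val('c') = 10 - 3 = 7
  B^(n-1-k) = 7^3 mod 257 = 86
  Delta = 7 * 86 mod 257 = 88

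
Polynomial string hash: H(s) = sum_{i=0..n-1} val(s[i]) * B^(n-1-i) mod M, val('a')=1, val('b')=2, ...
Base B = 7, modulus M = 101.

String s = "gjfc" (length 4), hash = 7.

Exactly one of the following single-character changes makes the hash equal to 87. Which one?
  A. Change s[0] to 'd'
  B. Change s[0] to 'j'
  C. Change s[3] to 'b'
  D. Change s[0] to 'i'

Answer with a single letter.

Answer: D

Derivation:
Option A: s[0]='g'->'d', delta=(4-7)*7^3 mod 101 = 82, hash=7+82 mod 101 = 89
Option B: s[0]='g'->'j', delta=(10-7)*7^3 mod 101 = 19, hash=7+19 mod 101 = 26
Option C: s[3]='c'->'b', delta=(2-3)*7^0 mod 101 = 100, hash=7+100 mod 101 = 6
Option D: s[0]='g'->'i', delta=(9-7)*7^3 mod 101 = 80, hash=7+80 mod 101 = 87 <-- target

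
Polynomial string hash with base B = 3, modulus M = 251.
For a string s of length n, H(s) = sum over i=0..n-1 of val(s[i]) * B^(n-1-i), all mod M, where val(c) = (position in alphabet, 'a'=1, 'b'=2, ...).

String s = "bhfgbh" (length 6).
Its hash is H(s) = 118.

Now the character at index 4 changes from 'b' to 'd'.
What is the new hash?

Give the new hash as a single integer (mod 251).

val('b') = 2, val('d') = 4
Position k = 4, exponent = n-1-k = 1
B^1 mod M = 3^1 mod 251 = 3
Delta = (4 - 2) * 3 mod 251 = 6
New hash = (118 + 6) mod 251 = 124

Answer: 124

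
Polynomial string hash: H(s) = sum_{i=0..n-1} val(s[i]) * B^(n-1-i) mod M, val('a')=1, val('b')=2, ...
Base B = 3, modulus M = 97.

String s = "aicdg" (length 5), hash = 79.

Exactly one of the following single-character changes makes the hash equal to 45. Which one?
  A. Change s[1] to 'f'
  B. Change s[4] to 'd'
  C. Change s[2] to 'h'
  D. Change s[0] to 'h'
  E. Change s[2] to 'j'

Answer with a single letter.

Answer: E

Derivation:
Option A: s[1]='i'->'f', delta=(6-9)*3^3 mod 97 = 16, hash=79+16 mod 97 = 95
Option B: s[4]='g'->'d', delta=(4-7)*3^0 mod 97 = 94, hash=79+94 mod 97 = 76
Option C: s[2]='c'->'h', delta=(8-3)*3^2 mod 97 = 45, hash=79+45 mod 97 = 27
Option D: s[0]='a'->'h', delta=(8-1)*3^4 mod 97 = 82, hash=79+82 mod 97 = 64
Option E: s[2]='c'->'j', delta=(10-3)*3^2 mod 97 = 63, hash=79+63 mod 97 = 45 <-- target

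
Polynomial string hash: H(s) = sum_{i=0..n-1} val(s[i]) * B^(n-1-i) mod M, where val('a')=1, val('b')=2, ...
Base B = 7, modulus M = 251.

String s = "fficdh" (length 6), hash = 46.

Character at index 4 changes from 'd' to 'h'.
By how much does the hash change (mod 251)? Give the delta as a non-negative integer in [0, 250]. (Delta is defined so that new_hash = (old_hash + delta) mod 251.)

Answer: 28

Derivation:
Delta formula: (val(new) - val(old)) * B^(n-1-k) mod M
  val('h') - val('d') = 8 - 4 = 4
  B^(n-1-k) = 7^1 mod 251 = 7
  Delta = 4 * 7 mod 251 = 28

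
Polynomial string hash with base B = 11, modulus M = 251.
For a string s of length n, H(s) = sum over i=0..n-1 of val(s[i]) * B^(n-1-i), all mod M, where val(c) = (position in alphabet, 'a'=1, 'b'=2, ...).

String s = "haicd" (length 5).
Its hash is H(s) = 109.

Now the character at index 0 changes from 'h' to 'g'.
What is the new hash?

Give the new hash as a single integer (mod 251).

Answer: 26

Derivation:
val('h') = 8, val('g') = 7
Position k = 0, exponent = n-1-k = 4
B^4 mod M = 11^4 mod 251 = 83
Delta = (7 - 8) * 83 mod 251 = 168
New hash = (109 + 168) mod 251 = 26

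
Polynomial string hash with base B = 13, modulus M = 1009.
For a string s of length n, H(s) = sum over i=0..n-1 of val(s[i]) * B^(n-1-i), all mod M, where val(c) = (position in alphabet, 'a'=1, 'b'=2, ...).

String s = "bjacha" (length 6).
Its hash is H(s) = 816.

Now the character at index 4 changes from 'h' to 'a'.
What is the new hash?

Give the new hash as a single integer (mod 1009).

val('h') = 8, val('a') = 1
Position k = 4, exponent = n-1-k = 1
B^1 mod M = 13^1 mod 1009 = 13
Delta = (1 - 8) * 13 mod 1009 = 918
New hash = (816 + 918) mod 1009 = 725

Answer: 725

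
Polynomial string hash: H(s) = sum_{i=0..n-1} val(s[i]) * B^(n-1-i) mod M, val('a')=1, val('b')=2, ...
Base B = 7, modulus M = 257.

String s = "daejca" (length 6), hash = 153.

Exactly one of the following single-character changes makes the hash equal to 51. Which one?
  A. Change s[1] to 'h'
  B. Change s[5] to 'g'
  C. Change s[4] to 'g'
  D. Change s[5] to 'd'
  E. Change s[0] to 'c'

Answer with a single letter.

Option A: s[1]='a'->'h', delta=(8-1)*7^4 mod 257 = 102, hash=153+102 mod 257 = 255
Option B: s[5]='a'->'g', delta=(7-1)*7^0 mod 257 = 6, hash=153+6 mod 257 = 159
Option C: s[4]='c'->'g', delta=(7-3)*7^1 mod 257 = 28, hash=153+28 mod 257 = 181
Option D: s[5]='a'->'d', delta=(4-1)*7^0 mod 257 = 3, hash=153+3 mod 257 = 156
Option E: s[0]='d'->'c', delta=(3-4)*7^5 mod 257 = 155, hash=153+155 mod 257 = 51 <-- target

Answer: E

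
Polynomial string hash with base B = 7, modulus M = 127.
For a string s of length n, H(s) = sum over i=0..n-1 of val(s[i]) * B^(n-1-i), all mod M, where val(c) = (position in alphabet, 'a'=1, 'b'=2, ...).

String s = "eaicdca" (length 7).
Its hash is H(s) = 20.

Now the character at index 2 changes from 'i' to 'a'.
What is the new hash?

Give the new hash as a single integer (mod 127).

val('i') = 9, val('a') = 1
Position k = 2, exponent = n-1-k = 4
B^4 mod M = 7^4 mod 127 = 115
Delta = (1 - 9) * 115 mod 127 = 96
New hash = (20 + 96) mod 127 = 116

Answer: 116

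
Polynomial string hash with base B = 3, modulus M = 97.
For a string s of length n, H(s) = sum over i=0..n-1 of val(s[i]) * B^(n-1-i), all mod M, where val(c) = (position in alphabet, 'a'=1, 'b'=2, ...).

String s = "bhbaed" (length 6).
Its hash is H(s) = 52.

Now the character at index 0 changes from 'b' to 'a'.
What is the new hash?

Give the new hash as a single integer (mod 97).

Answer: 3

Derivation:
val('b') = 2, val('a') = 1
Position k = 0, exponent = n-1-k = 5
B^5 mod M = 3^5 mod 97 = 49
Delta = (1 - 2) * 49 mod 97 = 48
New hash = (52 + 48) mod 97 = 3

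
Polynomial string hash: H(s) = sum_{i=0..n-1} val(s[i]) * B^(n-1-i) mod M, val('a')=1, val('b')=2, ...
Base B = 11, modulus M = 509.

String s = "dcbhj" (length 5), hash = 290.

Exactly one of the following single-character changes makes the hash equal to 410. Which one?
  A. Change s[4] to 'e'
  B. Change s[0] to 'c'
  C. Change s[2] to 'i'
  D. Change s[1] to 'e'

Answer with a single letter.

Answer: B

Derivation:
Option A: s[4]='j'->'e', delta=(5-10)*11^0 mod 509 = 504, hash=290+504 mod 509 = 285
Option B: s[0]='d'->'c', delta=(3-4)*11^4 mod 509 = 120, hash=290+120 mod 509 = 410 <-- target
Option C: s[2]='b'->'i', delta=(9-2)*11^2 mod 509 = 338, hash=290+338 mod 509 = 119
Option D: s[1]='c'->'e', delta=(5-3)*11^3 mod 509 = 117, hash=290+117 mod 509 = 407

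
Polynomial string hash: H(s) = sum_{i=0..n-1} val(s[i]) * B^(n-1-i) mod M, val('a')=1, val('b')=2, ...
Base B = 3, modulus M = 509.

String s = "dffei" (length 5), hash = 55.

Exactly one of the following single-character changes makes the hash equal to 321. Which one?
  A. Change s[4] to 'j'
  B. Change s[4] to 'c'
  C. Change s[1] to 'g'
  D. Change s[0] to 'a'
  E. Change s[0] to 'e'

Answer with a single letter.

Option A: s[4]='i'->'j', delta=(10-9)*3^0 mod 509 = 1, hash=55+1 mod 509 = 56
Option B: s[4]='i'->'c', delta=(3-9)*3^0 mod 509 = 503, hash=55+503 mod 509 = 49
Option C: s[1]='f'->'g', delta=(7-6)*3^3 mod 509 = 27, hash=55+27 mod 509 = 82
Option D: s[0]='d'->'a', delta=(1-4)*3^4 mod 509 = 266, hash=55+266 mod 509 = 321 <-- target
Option E: s[0]='d'->'e', delta=(5-4)*3^4 mod 509 = 81, hash=55+81 mod 509 = 136

Answer: D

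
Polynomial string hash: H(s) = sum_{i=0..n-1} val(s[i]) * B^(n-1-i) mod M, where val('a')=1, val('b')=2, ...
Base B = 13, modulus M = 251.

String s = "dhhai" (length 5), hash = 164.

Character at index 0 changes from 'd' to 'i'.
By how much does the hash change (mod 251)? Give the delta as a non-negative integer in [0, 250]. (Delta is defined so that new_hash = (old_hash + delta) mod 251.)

Answer: 237

Derivation:
Delta formula: (val(new) - val(old)) * B^(n-1-k) mod M
  val('i') - val('d') = 9 - 4 = 5
  B^(n-1-k) = 13^4 mod 251 = 198
  Delta = 5 * 198 mod 251 = 237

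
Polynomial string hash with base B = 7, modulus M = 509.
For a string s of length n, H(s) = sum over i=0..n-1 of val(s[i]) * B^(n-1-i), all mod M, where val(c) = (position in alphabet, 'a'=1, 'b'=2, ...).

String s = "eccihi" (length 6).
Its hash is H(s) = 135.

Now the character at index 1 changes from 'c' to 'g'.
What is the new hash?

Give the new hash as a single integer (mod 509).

Answer: 68

Derivation:
val('c') = 3, val('g') = 7
Position k = 1, exponent = n-1-k = 4
B^4 mod M = 7^4 mod 509 = 365
Delta = (7 - 3) * 365 mod 509 = 442
New hash = (135 + 442) mod 509 = 68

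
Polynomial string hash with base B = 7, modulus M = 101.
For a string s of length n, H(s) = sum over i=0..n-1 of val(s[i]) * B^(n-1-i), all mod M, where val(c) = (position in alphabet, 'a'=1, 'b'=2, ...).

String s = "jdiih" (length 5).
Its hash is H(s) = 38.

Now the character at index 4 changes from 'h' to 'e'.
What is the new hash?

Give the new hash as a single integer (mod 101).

Answer: 35

Derivation:
val('h') = 8, val('e') = 5
Position k = 4, exponent = n-1-k = 0
B^0 mod M = 7^0 mod 101 = 1
Delta = (5 - 8) * 1 mod 101 = 98
New hash = (38 + 98) mod 101 = 35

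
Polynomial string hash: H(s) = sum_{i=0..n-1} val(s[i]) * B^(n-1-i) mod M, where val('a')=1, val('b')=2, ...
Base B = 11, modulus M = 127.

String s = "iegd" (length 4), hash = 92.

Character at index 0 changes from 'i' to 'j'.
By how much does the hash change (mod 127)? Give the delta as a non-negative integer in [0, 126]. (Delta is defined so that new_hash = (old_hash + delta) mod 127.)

Delta formula: (val(new) - val(old)) * B^(n-1-k) mod M
  val('j') - val('i') = 10 - 9 = 1
  B^(n-1-k) = 11^3 mod 127 = 61
  Delta = 1 * 61 mod 127 = 61

Answer: 61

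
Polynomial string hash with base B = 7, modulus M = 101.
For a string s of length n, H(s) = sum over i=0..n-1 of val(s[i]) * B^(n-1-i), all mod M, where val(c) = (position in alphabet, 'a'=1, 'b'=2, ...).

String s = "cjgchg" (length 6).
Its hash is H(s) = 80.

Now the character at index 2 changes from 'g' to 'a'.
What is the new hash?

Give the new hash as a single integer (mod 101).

Answer: 42

Derivation:
val('g') = 7, val('a') = 1
Position k = 2, exponent = n-1-k = 3
B^3 mod M = 7^3 mod 101 = 40
Delta = (1 - 7) * 40 mod 101 = 63
New hash = (80 + 63) mod 101 = 42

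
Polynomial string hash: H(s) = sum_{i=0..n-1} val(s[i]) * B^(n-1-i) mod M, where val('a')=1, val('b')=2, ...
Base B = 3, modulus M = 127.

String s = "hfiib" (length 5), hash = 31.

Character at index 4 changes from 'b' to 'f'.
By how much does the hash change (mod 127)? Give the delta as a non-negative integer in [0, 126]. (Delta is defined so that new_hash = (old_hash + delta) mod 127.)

Answer: 4

Derivation:
Delta formula: (val(new) - val(old)) * B^(n-1-k) mod M
  val('f') - val('b') = 6 - 2 = 4
  B^(n-1-k) = 3^0 mod 127 = 1
  Delta = 4 * 1 mod 127 = 4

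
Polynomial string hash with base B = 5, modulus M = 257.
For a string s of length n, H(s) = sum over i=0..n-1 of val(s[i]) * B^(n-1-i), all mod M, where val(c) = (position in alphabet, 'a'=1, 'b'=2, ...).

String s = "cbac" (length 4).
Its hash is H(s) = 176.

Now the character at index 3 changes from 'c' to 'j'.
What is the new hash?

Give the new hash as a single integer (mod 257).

val('c') = 3, val('j') = 10
Position k = 3, exponent = n-1-k = 0
B^0 mod M = 5^0 mod 257 = 1
Delta = (10 - 3) * 1 mod 257 = 7
New hash = (176 + 7) mod 257 = 183

Answer: 183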